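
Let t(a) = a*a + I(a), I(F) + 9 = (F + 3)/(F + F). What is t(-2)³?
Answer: -9261/64 ≈ -144.70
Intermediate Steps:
I(F) = -9 + (3 + F)/(2*F) (I(F) = -9 + (F + 3)/(F + F) = -9 + (3 + F)/((2*F)) = -9 + (3 + F)*(1/(2*F)) = -9 + (3 + F)/(2*F))
t(a) = a² + (3 - 17*a)/(2*a) (t(a) = a*a + (3 - 17*a)/(2*a) = a² + (3 - 17*a)/(2*a))
t(-2)³ = (-17/2 + (-2)² + (3/2)/(-2))³ = (-17/2 + 4 + (3/2)*(-½))³ = (-17/2 + 4 - ¾)³ = (-21/4)³ = -9261/64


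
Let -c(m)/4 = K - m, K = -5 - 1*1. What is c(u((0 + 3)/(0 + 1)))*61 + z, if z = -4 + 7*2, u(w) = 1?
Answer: 1718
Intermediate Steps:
K = -6 (K = -5 - 1 = -6)
z = 10 (z = -4 + 14 = 10)
c(m) = 24 + 4*m (c(m) = -4*(-6 - m) = 24 + 4*m)
c(u((0 + 3)/(0 + 1)))*61 + z = (24 + 4*1)*61 + 10 = (24 + 4)*61 + 10 = 28*61 + 10 = 1708 + 10 = 1718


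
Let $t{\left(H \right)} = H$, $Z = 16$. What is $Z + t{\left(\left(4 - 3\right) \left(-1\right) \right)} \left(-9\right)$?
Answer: $25$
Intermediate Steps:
$Z + t{\left(\left(4 - 3\right) \left(-1\right) \right)} \left(-9\right) = 16 + \left(4 - 3\right) \left(-1\right) \left(-9\right) = 16 + 1 \left(-1\right) \left(-9\right) = 16 - -9 = 16 + 9 = 25$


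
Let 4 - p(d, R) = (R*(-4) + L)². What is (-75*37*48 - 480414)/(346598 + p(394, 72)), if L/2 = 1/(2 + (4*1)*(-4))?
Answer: -30067086/12915209 ≈ -2.3280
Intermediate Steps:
L = -⅐ (L = 2/(2 + (4*1)*(-4)) = 2/(2 + 4*(-4)) = 2/(2 - 16) = 2/(-14) = 2*(-1/14) = -⅐ ≈ -0.14286)
p(d, R) = 4 - (-⅐ - 4*R)² (p(d, R) = 4 - (R*(-4) - ⅐)² = 4 - (-4*R - ⅐)² = 4 - (-⅐ - 4*R)²)
(-75*37*48 - 480414)/(346598 + p(394, 72)) = (-75*37*48 - 480414)/(346598 + (4 - (1 + 28*72)²/49)) = (-2775*48 - 480414)/(346598 + (4 - (1 + 2016)²/49)) = (-133200 - 480414)/(346598 + (4 - 1/49*2017²)) = -613614/(346598 + (4 - 1/49*4068289)) = -613614/(346598 + (4 - 4068289/49)) = -613614/(346598 - 4068093/49) = -613614/12915209/49 = -613614*49/12915209 = -30067086/12915209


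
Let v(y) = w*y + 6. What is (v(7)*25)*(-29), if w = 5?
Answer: -29725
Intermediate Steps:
v(y) = 6 + 5*y (v(y) = 5*y + 6 = 6 + 5*y)
(v(7)*25)*(-29) = ((6 + 5*7)*25)*(-29) = ((6 + 35)*25)*(-29) = (41*25)*(-29) = 1025*(-29) = -29725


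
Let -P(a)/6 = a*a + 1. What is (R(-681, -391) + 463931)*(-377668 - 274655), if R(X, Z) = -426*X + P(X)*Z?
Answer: -710209940147547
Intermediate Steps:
P(a) = -6 - 6*a² (P(a) = -6*(a*a + 1) = -6*(a² + 1) = -6*(1 + a²) = -6 - 6*a²)
R(X, Z) = -426*X + Z*(-6 - 6*X²) (R(X, Z) = -426*X + (-6 - 6*X²)*Z = -426*X + Z*(-6 - 6*X²))
(R(-681, -391) + 463931)*(-377668 - 274655) = ((-426*(-681) - 6*(-391)*(1 + (-681)²)) + 463931)*(-377668 - 274655) = ((290106 - 6*(-391)*(1 + 463761)) + 463931)*(-652323) = ((290106 - 6*(-391)*463762) + 463931)*(-652323) = ((290106 + 1087985652) + 463931)*(-652323) = (1088275758 + 463931)*(-652323) = 1088739689*(-652323) = -710209940147547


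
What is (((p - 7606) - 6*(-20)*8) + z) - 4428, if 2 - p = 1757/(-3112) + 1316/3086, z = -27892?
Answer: -187097295269/4801816 ≈ -38964.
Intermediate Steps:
p = 10266987/4801816 (p = 2 - (1757/(-3112) + 1316/3086) = 2 - (1757*(-1/3112) + 1316*(1/3086)) = 2 - (-1757/3112 + 658/1543) = 2 - 1*(-663355/4801816) = 2 + 663355/4801816 = 10266987/4801816 ≈ 2.1381)
(((p - 7606) - 6*(-20)*8) + z) - 4428 = (((10266987/4801816 - 7606) - 6*(-20)*8) - 27892) - 4428 = ((-36512345509/4801816 + 120*8) - 27892) - 4428 = ((-36512345509/4801816 + 960) - 27892) - 4428 = (-31902602149/4801816 - 27892) - 4428 = -165834854021/4801816 - 4428 = -187097295269/4801816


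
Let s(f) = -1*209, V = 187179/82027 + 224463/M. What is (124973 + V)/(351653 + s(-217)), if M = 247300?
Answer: 2535176636411501/7129138925132400 ≈ 0.35561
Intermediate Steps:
V = 64701393201/20285277100 (V = 187179/82027 + 224463/247300 = 64701393201/20285277100 ≈ 3.1896)
s(f) = -209
(124973 + V)/(351653 + s(-217)) = (124973 + 64701393201/20285277100)/(351653 - 209) = (2535176636411501/20285277100)/351444 = (2535176636411501/20285277100)*(1/351444) = 2535176636411501/7129138925132400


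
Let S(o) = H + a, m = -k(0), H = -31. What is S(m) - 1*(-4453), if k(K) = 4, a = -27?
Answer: 4395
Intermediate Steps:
m = -4 (m = -1*4 = -4)
S(o) = -58 (S(o) = -31 - 27 = -58)
S(m) - 1*(-4453) = -58 - 1*(-4453) = -58 + 4453 = 4395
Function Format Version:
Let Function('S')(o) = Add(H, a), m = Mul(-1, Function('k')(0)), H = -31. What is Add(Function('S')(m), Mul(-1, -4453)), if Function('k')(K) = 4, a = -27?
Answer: 4395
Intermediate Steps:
m = -4 (m = Mul(-1, 4) = -4)
Function('S')(o) = -58 (Function('S')(o) = Add(-31, -27) = -58)
Add(Function('S')(m), Mul(-1, -4453)) = Add(-58, Mul(-1, -4453)) = Add(-58, 4453) = 4395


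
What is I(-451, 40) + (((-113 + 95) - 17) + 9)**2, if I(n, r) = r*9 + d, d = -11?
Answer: 1025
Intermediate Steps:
I(n, r) = -11 + 9*r (I(n, r) = r*9 - 11 = 9*r - 11 = -11 + 9*r)
I(-451, 40) + (((-113 + 95) - 17) + 9)**2 = (-11 + 9*40) + (((-113 + 95) - 17) + 9)**2 = (-11 + 360) + ((-18 - 17) + 9)**2 = 349 + (-35 + 9)**2 = 349 + (-26)**2 = 349 + 676 = 1025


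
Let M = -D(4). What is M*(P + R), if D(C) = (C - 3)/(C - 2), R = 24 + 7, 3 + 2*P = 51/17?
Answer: -31/2 ≈ -15.500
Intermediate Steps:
P = 0 (P = -3/2 + (51/17)/2 = -3/2 + (51*(1/17))/2 = -3/2 + (½)*3 = -3/2 + 3/2 = 0)
R = 31
D(C) = (-3 + C)/(-2 + C)
M = -½ (M = -(-3 + 4)/(-2 + 4) = -1/2 = -1*½ = -½ ≈ -0.50000)
M*(P + R) = -(0 + 31)/2 = -½*31 = -31/2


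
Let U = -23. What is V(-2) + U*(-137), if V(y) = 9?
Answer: 3160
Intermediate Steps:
V(-2) + U*(-137) = 9 - 23*(-137) = 9 + 3151 = 3160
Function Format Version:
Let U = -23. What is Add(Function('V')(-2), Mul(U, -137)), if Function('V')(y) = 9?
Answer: 3160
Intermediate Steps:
Add(Function('V')(-2), Mul(U, -137)) = Add(9, Mul(-23, -137)) = Add(9, 3151) = 3160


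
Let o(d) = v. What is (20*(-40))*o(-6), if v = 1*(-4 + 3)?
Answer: 800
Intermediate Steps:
v = -1 (v = 1*(-1) = -1)
o(d) = -1
(20*(-40))*o(-6) = (20*(-40))*(-1) = -800*(-1) = 800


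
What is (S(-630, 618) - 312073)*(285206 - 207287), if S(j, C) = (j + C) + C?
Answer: -24269197173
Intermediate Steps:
S(j, C) = j + 2*C (S(j, C) = (C + j) + C = j + 2*C)
(S(-630, 618) - 312073)*(285206 - 207287) = ((-630 + 2*618) - 312073)*(285206 - 207287) = ((-630 + 1236) - 312073)*77919 = (606 - 312073)*77919 = -311467*77919 = -24269197173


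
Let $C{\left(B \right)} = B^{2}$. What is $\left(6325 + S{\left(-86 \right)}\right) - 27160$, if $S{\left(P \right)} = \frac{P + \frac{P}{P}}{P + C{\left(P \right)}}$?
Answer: $- \frac{1791811}{86} \approx -20835.0$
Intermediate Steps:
$S{\left(P \right)} = \frac{1 + P}{P + P^{2}}$ ($S{\left(P \right)} = \frac{P + \frac{P}{P}}{P + P^{2}} = \frac{P + 1}{P + P^{2}} = \frac{1 + P}{P + P^{2}}$)
$\left(6325 + S{\left(-86 \right)}\right) - 27160 = \left(6325 + \frac{1}{-86}\right) - 27160 = \left(6325 - \frac{1}{86}\right) - 27160 = \frac{543949}{86} - 27160 = - \frac{1791811}{86}$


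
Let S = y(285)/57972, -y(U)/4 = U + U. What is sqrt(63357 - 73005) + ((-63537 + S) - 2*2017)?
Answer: -326435691/4831 + 12*I*sqrt(67) ≈ -67571.0 + 98.224*I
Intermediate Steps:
y(U) = -8*U (y(U) = -4*(U + U) = -8*U)
S = -190/4831 (S = -8*285/57972 = -2280*1/57972 = -190/4831 ≈ -0.039329)
sqrt(63357 - 73005) + ((-63537 + S) - 2*2017) = sqrt(63357 - 73005) + ((-63537 - 190/4831) - 2*2017) = sqrt(-9648) + (-306947437/4831 - 1*4034) = 12*I*sqrt(67) + (-306947437/4831 - 4034) = 12*I*sqrt(67) - 326435691/4831 = -326435691/4831 + 12*I*sqrt(67)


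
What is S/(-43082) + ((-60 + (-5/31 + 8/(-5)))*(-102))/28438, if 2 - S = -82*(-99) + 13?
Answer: 38949492191/94950358490 ≈ 0.41021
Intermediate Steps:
S = -8129 (S = 2 - (-82*(-99) + 13) = 2 - (8118 + 13) = 2 - 1*8131 = 2 - 8131 = -8129)
S/(-43082) + ((-60 + (-5/31 + 8/(-5)))*(-102))/28438 = -8129/(-43082) + ((-60 + (-5/31 + 8/(-5)))*(-102))/28438 = -8129*(-1/43082) + ((-60 + (-5*1/31 + 8*(-⅕)))*(-102))*(1/28438) = 8129/43082 + ((-60 + (-5/31 - 8/5))*(-102))*(1/28438) = 8129/43082 + ((-60 - 273/155)*(-102))*(1/28438) = 8129/43082 - 9573/155*(-102)*(1/28438) = 8129/43082 + (976446/155)*(1/28438) = 8129/43082 + 488223/2203945 = 38949492191/94950358490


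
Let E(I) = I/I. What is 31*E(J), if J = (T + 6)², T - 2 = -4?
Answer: 31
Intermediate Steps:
T = -2 (T = 2 - 4 = -2)
J = 16 (J = (-2 + 6)² = 4² = 16)
E(I) = 1
31*E(J) = 31*1 = 31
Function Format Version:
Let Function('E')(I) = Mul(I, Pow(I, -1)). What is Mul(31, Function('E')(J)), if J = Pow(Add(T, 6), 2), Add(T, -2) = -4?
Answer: 31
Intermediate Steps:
T = -2 (T = Add(2, -4) = -2)
J = 16 (J = Pow(Add(-2, 6), 2) = Pow(4, 2) = 16)
Function('E')(I) = 1
Mul(31, Function('E')(J)) = Mul(31, 1) = 31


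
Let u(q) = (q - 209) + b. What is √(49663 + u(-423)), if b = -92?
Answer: √48939 ≈ 221.22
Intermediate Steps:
u(q) = -301 + q (u(q) = (q - 209) - 92 = (-209 + q) - 92 = -301 + q)
√(49663 + u(-423)) = √(49663 + (-301 - 423)) = √(49663 - 724) = √48939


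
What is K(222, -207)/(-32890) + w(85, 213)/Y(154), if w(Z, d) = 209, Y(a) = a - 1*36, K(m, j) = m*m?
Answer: 529249/1940510 ≈ 0.27274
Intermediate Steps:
K(m, j) = m**2
Y(a) = -36 + a (Y(a) = a - 36 = -36 + a)
K(222, -207)/(-32890) + w(85, 213)/Y(154) = 222**2/(-32890) + 209/(-36 + 154) = 49284*(-1/32890) + 209/118 = -24642/16445 + 209*(1/118) = -24642/16445 + 209/118 = 529249/1940510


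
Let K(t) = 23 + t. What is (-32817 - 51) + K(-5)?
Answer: -32850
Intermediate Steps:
(-32817 - 51) + K(-5) = (-32817 - 51) + (23 - 5) = -32868 + 18 = -32850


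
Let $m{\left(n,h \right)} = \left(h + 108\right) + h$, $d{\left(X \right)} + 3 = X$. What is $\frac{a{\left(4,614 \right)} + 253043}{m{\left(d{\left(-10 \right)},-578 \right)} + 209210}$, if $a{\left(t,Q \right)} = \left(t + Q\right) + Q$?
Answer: $\frac{254275}{208162} \approx 1.2215$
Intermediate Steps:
$d{\left(X \right)} = -3 + X$
$m{\left(n,h \right)} = 108 + 2 h$ ($m{\left(n,h \right)} = \left(108 + h\right) + h = 108 + 2 h$)
$a{\left(t,Q \right)} = t + 2 Q$ ($a{\left(t,Q \right)} = \left(Q + t\right) + Q = t + 2 Q$)
$\frac{a{\left(4,614 \right)} + 253043}{m{\left(d{\left(-10 \right)},-578 \right)} + 209210} = \frac{\left(4 + 2 \cdot 614\right) + 253043}{\left(108 + 2 \left(-578\right)\right) + 209210} = \frac{\left(4 + 1228\right) + 253043}{\left(108 - 1156\right) + 209210} = \frac{1232 + 253043}{-1048 + 209210} = \frac{254275}{208162}$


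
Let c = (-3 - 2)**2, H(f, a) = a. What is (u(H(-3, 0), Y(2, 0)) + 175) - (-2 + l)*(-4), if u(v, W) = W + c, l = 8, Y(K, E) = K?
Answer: 226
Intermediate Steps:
c = 25 (c = (-5)**2 = 25)
u(v, W) = 25 + W (u(v, W) = W + 25 = 25 + W)
(u(H(-3, 0), Y(2, 0)) + 175) - (-2 + l)*(-4) = ((25 + 2) + 175) - (-2 + 8)*(-4) = (27 + 175) - 6*(-4) = 202 - 1*(-24) = 202 + 24 = 226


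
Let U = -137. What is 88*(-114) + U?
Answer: -10169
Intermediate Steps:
88*(-114) + U = 88*(-114) - 137 = -10032 - 137 = -10169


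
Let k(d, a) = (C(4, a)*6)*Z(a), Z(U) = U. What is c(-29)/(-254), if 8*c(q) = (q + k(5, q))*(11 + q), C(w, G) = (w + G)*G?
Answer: -1135611/1016 ≈ -1117.7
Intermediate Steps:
C(w, G) = G*(G + w) (C(w, G) = (G + w)*G = G*(G + w))
k(d, a) = 6*a**2*(4 + a) (k(d, a) = ((a*(a + 4))*6)*a = ((a*(4 + a))*6)*a = (6*a*(4 + a))*a = 6*a**2*(4 + a))
c(q) = (11 + q)*(q + 6*q**2*(4 + q))/8 (c(q) = ((q + 6*q**2*(4 + q))*(11 + q))/8 = ((11 + q)*(q + 6*q**2*(4 + q)))/8 = (11 + q)*(q + 6*q**2*(4 + q))/8)
c(-29)/(-254) = ((1/8)*(-29)*(11 + 6*(-29)**3 + 90*(-29)**2 + 265*(-29)))/(-254) = ((1/8)*(-29)*(11 + 6*(-24389) + 90*841 - 7685))*(-1/254) = ((1/8)*(-29)*(11 - 146334 + 75690 - 7685))*(-1/254) = ((1/8)*(-29)*(-78318))*(-1/254) = (1135611/4)*(-1/254) = -1135611/1016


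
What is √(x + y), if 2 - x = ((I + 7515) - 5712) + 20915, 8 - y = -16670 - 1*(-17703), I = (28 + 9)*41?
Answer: I*√25258 ≈ 158.93*I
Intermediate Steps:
I = 1517 (I = 37*41 = 1517)
y = -1025 (y = 8 - (-16670 - 1*(-17703)) = 8 - (-16670 + 17703) = 8 - 1*1033 = 8 - 1033 = -1025)
x = -24233 (x = 2 - (((1517 + 7515) - 5712) + 20915) = 2 - ((9032 - 5712) + 20915) = 2 - (3320 + 20915) = 2 - 1*24235 = 2 - 24235 = -24233)
√(x + y) = √(-24233 - 1025) = √(-25258) = I*√25258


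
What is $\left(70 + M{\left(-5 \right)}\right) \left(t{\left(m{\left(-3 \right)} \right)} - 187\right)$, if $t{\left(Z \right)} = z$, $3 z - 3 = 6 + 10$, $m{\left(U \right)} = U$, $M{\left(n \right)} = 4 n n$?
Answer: $- \frac{92140}{3} \approx -30713.0$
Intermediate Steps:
$M{\left(n \right)} = 4 n^{2}$
$z = \frac{19}{3}$ ($z = 1 + \frac{6 + 10}{3} = 1 + \frac{1}{3} \cdot 16 = 1 + \frac{16}{3} = \frac{19}{3} \approx 6.3333$)
$t{\left(Z \right)} = \frac{19}{3}$
$\left(70 + M{\left(-5 \right)}\right) \left(t{\left(m{\left(-3 \right)} \right)} - 187\right) = \left(70 + 4 \left(-5\right)^{2}\right) \left(\frac{19}{3} - 187\right) = \left(70 + 4 \cdot 25\right) \left(- \frac{542}{3}\right) = \left(70 + 100\right) \left(- \frac{542}{3}\right) = 170 \left(- \frac{542}{3}\right) = - \frac{92140}{3}$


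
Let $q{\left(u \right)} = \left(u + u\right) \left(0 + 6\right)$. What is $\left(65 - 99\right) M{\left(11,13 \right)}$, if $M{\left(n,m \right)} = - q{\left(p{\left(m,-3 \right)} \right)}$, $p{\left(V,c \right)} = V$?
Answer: $5304$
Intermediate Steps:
$q{\left(u \right)} = 12 u$ ($q{\left(u \right)} = 2 u 6 = 12 u$)
$M{\left(n,m \right)} = - 12 m$
$\left(65 - 99\right) M{\left(11,13 \right)} = \left(65 - 99\right) \left(\left(-12\right) 13\right) = \left(65 - 99\right) \left(-156\right) = \left(-34\right) \left(-156\right) = 5304$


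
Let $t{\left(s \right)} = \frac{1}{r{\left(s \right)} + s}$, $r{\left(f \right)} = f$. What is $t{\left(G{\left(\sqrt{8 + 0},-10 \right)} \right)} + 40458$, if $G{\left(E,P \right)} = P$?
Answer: $\frac{809159}{20} \approx 40458.0$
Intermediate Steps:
$t{\left(s \right)} = \frac{1}{2 s}$ ($t{\left(s \right)} = \frac{1}{s + s} = \frac{1}{2 s}$)
$t{\left(G{\left(\sqrt{8 + 0},-10 \right)} \right)} + 40458 = \frac{1}{2 \left(-10\right)} + 40458 = \frac{1}{2} \left(- \frac{1}{10}\right) + 40458 = - \frac{1}{20} + 40458 = \frac{809159}{20}$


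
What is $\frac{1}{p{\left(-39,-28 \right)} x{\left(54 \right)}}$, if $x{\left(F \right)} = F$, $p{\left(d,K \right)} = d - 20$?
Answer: $- \frac{1}{3186} \approx -0.00031387$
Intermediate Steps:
$p{\left(d,K \right)} = -20 + d$ ($p{\left(d,K \right)} = d - 20 = -20 + d$)
$\frac{1}{p{\left(-39,-28 \right)} x{\left(54 \right)}} = \frac{1}{\left(-20 - 39\right) 54} = \frac{1}{-59} \cdot \frac{1}{54} = \left(- \frac{1}{59}\right) \frac{1}{54} = - \frac{1}{3186}$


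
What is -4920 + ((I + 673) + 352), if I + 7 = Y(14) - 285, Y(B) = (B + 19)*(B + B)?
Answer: -3263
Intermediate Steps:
Y(B) = 2*B*(19 + B) (Y(B) = (19 + B)*(2*B) = 2*B*(19 + B))
I = 632 (I = -7 + (2*14*(19 + 14) - 285) = -7 + (2*14*33 - 285) = -7 + (924 - 285) = -7 + 639 = 632)
-4920 + ((I + 673) + 352) = -4920 + ((632 + 673) + 352) = -4920 + (1305 + 352) = -4920 + 1657 = -3263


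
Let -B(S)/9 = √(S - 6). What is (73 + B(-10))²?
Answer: 4033 - 5256*I ≈ 4033.0 - 5256.0*I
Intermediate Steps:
B(S) = -9*√(-6 + S) (B(S) = -9*√(S - 6) = -9*√(-6 + S))
(73 + B(-10))² = (73 - 9*√(-6 - 10))² = (73 - 36*I)²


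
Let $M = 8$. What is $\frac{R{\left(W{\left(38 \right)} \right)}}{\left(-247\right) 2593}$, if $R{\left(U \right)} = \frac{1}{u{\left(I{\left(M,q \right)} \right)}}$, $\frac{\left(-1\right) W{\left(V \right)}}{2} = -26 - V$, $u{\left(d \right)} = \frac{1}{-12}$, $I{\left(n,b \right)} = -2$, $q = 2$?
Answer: $\frac{12}{640471} \approx 1.8736 \cdot 10^{-5}$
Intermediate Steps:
$u{\left(d \right)} = - \frac{1}{12}$
$W{\left(V \right)} = 52 + 2 V$ ($W{\left(V \right)} = - 2 \left(-26 - V\right) = 52 + 2 V$)
$R{\left(U \right)} = -12$ ($R{\left(U \right)} = \frac{1}{- \frac{1}{12}} = -12$)
$\frac{R{\left(W{\left(38 \right)} \right)}}{\left(-247\right) 2593} = - \frac{12}{\left(-247\right) 2593} = - \frac{12}{-640471} = \left(-12\right) \left(- \frac{1}{640471}\right) = \frac{12}{640471}$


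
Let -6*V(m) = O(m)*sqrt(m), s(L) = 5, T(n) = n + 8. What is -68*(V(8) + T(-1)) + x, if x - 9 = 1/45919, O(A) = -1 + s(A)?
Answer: -21444172/45919 + 272*sqrt(2)/3 ≈ -338.78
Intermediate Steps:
T(n) = 8 + n
O(A) = 4 (O(A) = -1 + 5 = 4)
x = 413272/45919 (x = 9 + 1/45919 = 413272/45919 ≈ 9.0000)
V(m) = -2*sqrt(m)/3
-68*(V(8) + T(-1)) + x = -68*(-4*sqrt(2)/3 + (8 - 1)) + 413272/45919 = -68*(-4*sqrt(2)/3 + 7) + 413272/45919 = -68*(7 - 4*sqrt(2)/3) + 413272/45919 = (-476 + 272*sqrt(2)/3) + 413272/45919 = -21444172/45919 + 272*sqrt(2)/3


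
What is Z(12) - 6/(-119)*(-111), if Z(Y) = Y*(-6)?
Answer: -9234/119 ≈ -77.597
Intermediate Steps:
Z(Y) = -6*Y
Z(12) - 6/(-119)*(-111) = -6*12 - 6/(-119)*(-111) = -72 - 6*(-1/119)*(-111) = -72 + (6/119)*(-111) = -72 - 666/119 = -9234/119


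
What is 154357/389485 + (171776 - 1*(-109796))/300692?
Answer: 39020496366/29278755905 ≈ 1.3327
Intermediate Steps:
154357/389485 + (171776 - 1*(-109796))/300692 = 154357*(1/389485) + (171776 + 109796)*(1/300692) = 154357/389485 + 281572*(1/300692) = 154357/389485 + 70393/75173 = 39020496366/29278755905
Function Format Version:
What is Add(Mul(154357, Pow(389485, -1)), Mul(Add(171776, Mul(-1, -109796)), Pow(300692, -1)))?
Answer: Rational(39020496366, 29278755905) ≈ 1.3327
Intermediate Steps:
Add(Mul(154357, Pow(389485, -1)), Mul(Add(171776, Mul(-1, -109796)), Pow(300692, -1))) = Add(Mul(154357, Rational(1, 389485)), Mul(Add(171776, 109796), Rational(1, 300692))) = Add(Rational(154357, 389485), Mul(281572, Rational(1, 300692))) = Add(Rational(154357, 389485), Rational(70393, 75173)) = Rational(39020496366, 29278755905)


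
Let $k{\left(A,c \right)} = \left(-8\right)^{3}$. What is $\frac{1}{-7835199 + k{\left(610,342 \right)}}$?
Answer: $- \frac{1}{7835711} \approx -1.2762 \cdot 10^{-7}$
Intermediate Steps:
$k{\left(A,c \right)} = -512$
$\frac{1}{-7835199 + k{\left(610,342 \right)}} = \frac{1}{-7835199 - 512} = \frac{1}{-7835711} = - \frac{1}{7835711}$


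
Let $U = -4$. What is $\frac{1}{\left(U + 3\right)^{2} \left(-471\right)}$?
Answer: $- \frac{1}{471} \approx -0.0021231$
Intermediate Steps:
$\frac{1}{\left(U + 3\right)^{2} \left(-471\right)} = \frac{1}{\left(-4 + 3\right)^{2} \left(-471\right)} = \frac{1}{\left(-1\right)^{2} \left(-471\right)} = \frac{1}{1 \left(-471\right)} = \frac{1}{-471} = - \frac{1}{471}$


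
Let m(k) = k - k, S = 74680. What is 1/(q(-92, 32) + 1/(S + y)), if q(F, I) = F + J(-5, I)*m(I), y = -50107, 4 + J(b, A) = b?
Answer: -24573/2260715 ≈ -0.010870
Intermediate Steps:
J(b, A) = -4 + b
m(k) = 0
q(F, I) = F (q(F, I) = F + (-4 - 5)*0 = F - 9*0 = F + 0 = F)
1/(q(-92, 32) + 1/(S + y)) = 1/(-92 + 1/(74680 - 50107)) = 1/(-92 + 1/24573) = 1/(-2260715/24573) = -24573/2260715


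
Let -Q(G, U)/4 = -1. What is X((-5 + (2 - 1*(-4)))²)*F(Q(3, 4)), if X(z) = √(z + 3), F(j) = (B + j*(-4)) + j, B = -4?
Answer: -32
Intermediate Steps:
Q(G, U) = 4 (Q(G, U) = -4*(-1) = 4)
F(j) = -4 - 3*j (F(j) = (-4 + j*(-4)) + j = (-4 - 4*j) + j = -4 - 3*j)
X(z) = √(3 + z)
X((-5 + (2 - 1*(-4)))²)*F(Q(3, 4)) = √(3 + (-5 + (2 - 1*(-4)))²)*(-4 - 3*4) = √(3 + (-5 + (2 + 4))²)*(-4 - 12) = √(3 + (-5 + 6)²)*(-16) = √(3 + 1²)*(-16) = √(3 + 1)*(-16) = √4*(-16) = 2*(-16) = -32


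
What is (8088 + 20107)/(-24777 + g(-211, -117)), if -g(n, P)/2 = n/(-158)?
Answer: -2227405/1957594 ≈ -1.1378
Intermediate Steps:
g(n, P) = n/79 (g(n, P) = -2*n/(-158) = -2*n*(-1)/158 = -(-1)*n/79 = n/79)
(8088 + 20107)/(-24777 + g(-211, -117)) = (8088 + 20107)/(-24777 + (1/79)*(-211)) = 28195/(-24777 - 211/79) = 28195/(-1957594/79) = 28195*(-79/1957594) = -2227405/1957594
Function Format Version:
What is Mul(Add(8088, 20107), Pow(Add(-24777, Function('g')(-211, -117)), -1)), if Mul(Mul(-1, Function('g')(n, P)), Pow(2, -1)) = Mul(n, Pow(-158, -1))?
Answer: Rational(-2227405, 1957594) ≈ -1.1378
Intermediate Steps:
Function('g')(n, P) = Mul(Rational(1, 79), n) (Function('g')(n, P) = Mul(-2, Mul(n, Pow(-158, -1))) = Mul(-2, Mul(n, Rational(-1, 158))) = Mul(-2, Mul(Rational(-1, 158), n)) = Mul(Rational(1, 79), n))
Mul(Add(8088, 20107), Pow(Add(-24777, Function('g')(-211, -117)), -1)) = Mul(Add(8088, 20107), Pow(Add(-24777, Mul(Rational(1, 79), -211)), -1)) = Mul(28195, Pow(Add(-24777, Rational(-211, 79)), -1)) = Mul(28195, Pow(Rational(-1957594, 79), -1)) = Mul(28195, Rational(-79, 1957594)) = Rational(-2227405, 1957594)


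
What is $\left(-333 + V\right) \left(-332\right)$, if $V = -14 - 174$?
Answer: $172972$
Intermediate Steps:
$V = -188$ ($V = -14 - 174 = -188$)
$\left(-333 + V\right) \left(-332\right) = \left(-333 - 188\right) \left(-332\right) = \left(-521\right) \left(-332\right) = 172972$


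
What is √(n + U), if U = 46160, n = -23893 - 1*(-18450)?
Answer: √40717 ≈ 201.78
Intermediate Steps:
n = -5443 (n = -23893 + 18450 = -5443)
√(n + U) = √(-5443 + 46160) = √40717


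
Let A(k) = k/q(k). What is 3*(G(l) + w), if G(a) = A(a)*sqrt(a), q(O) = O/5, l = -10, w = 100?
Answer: 300 + 15*I*sqrt(10) ≈ 300.0 + 47.434*I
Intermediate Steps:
q(O) = O/5 (q(O) = O*(1/5) = O/5)
A(k) = 5 (A(k) = k/((k/5)) = k*(5/k) = 5)
G(a) = 5*sqrt(a)
3*(G(l) + w) = 3*(5*sqrt(-10) + 100) = 3*(5*(I*sqrt(10)) + 100) = 3*(5*I*sqrt(10) + 100) = 3*(100 + 5*I*sqrt(10)) = 300 + 15*I*sqrt(10)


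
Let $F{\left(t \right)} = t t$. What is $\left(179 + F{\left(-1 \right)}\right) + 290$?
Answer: $470$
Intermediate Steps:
$F{\left(t \right)} = t^{2}$
$\left(179 + F{\left(-1 \right)}\right) + 290 = \left(179 + \left(-1\right)^{2}\right) + 290 = \left(179 + 1\right) + 290 = 180 + 290 = 470$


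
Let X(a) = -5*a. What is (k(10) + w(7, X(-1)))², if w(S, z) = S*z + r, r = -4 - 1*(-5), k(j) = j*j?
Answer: 18496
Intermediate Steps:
k(j) = j²
r = 1 (r = -4 + 5 = 1)
w(S, z) = 1 + S*z (w(S, z) = S*z + 1 = 1 + S*z)
(k(10) + w(7, X(-1)))² = (10² + (1 + 7*(-5*(-1))))² = (100 + (1 + 7*5))² = (100 + (1 + 35))² = (100 + 36)² = 136² = 18496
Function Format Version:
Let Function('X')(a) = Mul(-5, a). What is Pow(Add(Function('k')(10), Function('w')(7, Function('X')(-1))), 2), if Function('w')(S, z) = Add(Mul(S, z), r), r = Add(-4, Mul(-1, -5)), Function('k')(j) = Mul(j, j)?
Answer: 18496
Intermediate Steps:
Function('k')(j) = Pow(j, 2)
r = 1 (r = Add(-4, 5) = 1)
Function('w')(S, z) = Add(1, Mul(S, z)) (Function('w')(S, z) = Add(Mul(S, z), 1) = Add(1, Mul(S, z)))
Pow(Add(Function('k')(10), Function('w')(7, Function('X')(-1))), 2) = Pow(Add(Pow(10, 2), Add(1, Mul(7, Mul(-5, -1)))), 2) = Pow(Add(100, Add(1, Mul(7, 5))), 2) = Pow(Add(100, Add(1, 35)), 2) = Pow(Add(100, 36), 2) = Pow(136, 2) = 18496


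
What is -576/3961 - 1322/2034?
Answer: -3204013/4028337 ≈ -0.79537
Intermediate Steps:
-576/3961 - 1322/2034 = -576*1/3961 - 1322*1/2034 = -576/3961 - 661/1017 = -3204013/4028337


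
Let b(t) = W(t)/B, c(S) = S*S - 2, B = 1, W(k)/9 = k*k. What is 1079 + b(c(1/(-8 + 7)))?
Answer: 1088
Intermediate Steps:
W(k) = 9*k² (W(k) = 9*(k*k) = 9*k²)
c(S) = -2 + S² (c(S) = S² - 2 = -2 + S²)
b(t) = 9*t² (b(t) = (9*t²)/1 = (9*t²)*1 = 9*t²)
1079 + b(c(1/(-8 + 7))) = 1079 + 9*(-2 + (1/(-8 + 7))²)² = 1079 + 9*(-2 + (1/(-1))²)² = 1079 + 9*(-2 + (-1)²)² = 1079 + 9*(-2 + 1)² = 1079 + 9*(-1)² = 1079 + 9*1 = 1079 + 9 = 1088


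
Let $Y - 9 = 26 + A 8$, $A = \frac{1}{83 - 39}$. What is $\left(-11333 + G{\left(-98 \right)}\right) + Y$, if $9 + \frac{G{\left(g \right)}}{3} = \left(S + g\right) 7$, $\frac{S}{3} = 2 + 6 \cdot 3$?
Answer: $- \frac{133351}{11} \approx -12123.0$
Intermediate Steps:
$S = 60$ ($S = 3 \left(2 + 6 \cdot 3\right) = 3 \left(2 + 18\right) = 3 \cdot 20 = 60$)
$G{\left(g \right)} = 1233 + 21 g$ ($G{\left(g \right)} = -27 + 3 \left(60 + g\right) 7 = -27 + 3 \left(420 + 7 g\right) = -27 + \left(1260 + 21 g\right) = 1233 + 21 g$)
$A = \frac{1}{44} \approx 0.022727$
$Y = \frac{387}{11}$ ($Y = 9 + \left(26 + \frac{1}{44} \cdot 8\right) = 9 + \left(26 + \frac{2}{11}\right) = 9 + \frac{288}{11} = \frac{387}{11} \approx 35.182$)
$\left(-11333 + G{\left(-98 \right)}\right) + Y = \left(-11333 + \left(1233 + 21 \left(-98\right)\right)\right) + \frac{387}{11} = \left(-11333 + \left(1233 - 2058\right)\right) + \frac{387}{11} = \left(-11333 - 825\right) + \frac{387}{11} = -12158 + \frac{387}{11} = - \frac{133351}{11}$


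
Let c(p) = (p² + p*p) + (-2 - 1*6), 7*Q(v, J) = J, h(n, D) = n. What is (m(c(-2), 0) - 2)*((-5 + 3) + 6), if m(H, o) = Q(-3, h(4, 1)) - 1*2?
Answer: -96/7 ≈ -13.714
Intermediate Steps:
Q(v, J) = J/7
c(p) = -8 + 2*p² (c(p) = (p² + p²) + (-2 - 6) = 2*p² - 8 = -8 + 2*p²)
m(H, o) = -10/7 (m(H, o) = (⅐)*4 - 1*2 = 4/7 - 2 = -10/7)
(m(c(-2), 0) - 2)*((-5 + 3) + 6) = (-10/7 - 2)*((-5 + 3) + 6) = -24*(-2 + 6)/7 = -24/7*4 = -96/7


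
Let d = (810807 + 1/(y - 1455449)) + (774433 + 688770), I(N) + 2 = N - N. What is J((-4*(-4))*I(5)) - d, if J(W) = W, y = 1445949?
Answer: -21603398999/9500 ≈ -2.2740e+6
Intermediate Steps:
I(N) = -2 (I(N) = -2 + (N - N) = -2 + 0 = -2)
d = 21603094999/9500 (d = (810807 + 1/(1445949 - 1455449)) + (774433 + 688770) = (810807 + 1/(-9500)) + 1463203 = (810807 - 1/9500) + 1463203 = 7702666499/9500 + 1463203 = 21603094999/9500 ≈ 2.2740e+6)
J((-4*(-4))*I(5)) - d = -4*(-4)*(-2) - 1*21603094999/9500 = 16*(-2) - 21603094999/9500 = -32 - 21603094999/9500 = -21603398999/9500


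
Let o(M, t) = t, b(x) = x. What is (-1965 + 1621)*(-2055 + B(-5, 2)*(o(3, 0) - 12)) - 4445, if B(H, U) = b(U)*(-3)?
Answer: 677707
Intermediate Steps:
B(H, U) = -3*U (B(H, U) = U*(-3) = -3*U)
(-1965 + 1621)*(-2055 + B(-5, 2)*(o(3, 0) - 12)) - 4445 = (-1965 + 1621)*(-2055 + (-3*2)*(0 - 12)) - 4445 = -344*(-2055 - 6*(-12)) - 4445 = -344*(-2055 + 72) - 4445 = -344*(-1983) - 4445 = 682152 - 4445 = 677707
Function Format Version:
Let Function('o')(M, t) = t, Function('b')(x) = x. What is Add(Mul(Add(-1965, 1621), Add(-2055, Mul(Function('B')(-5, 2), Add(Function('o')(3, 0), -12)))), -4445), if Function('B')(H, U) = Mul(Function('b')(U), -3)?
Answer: 677707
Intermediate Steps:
Function('B')(H, U) = Mul(-3, U) (Function('B')(H, U) = Mul(U, -3) = Mul(-3, U))
Add(Mul(Add(-1965, 1621), Add(-2055, Mul(Function('B')(-5, 2), Add(Function('o')(3, 0), -12)))), -4445) = Add(Mul(Add(-1965, 1621), Add(-2055, Mul(Mul(-3, 2), Add(0, -12)))), -4445) = Add(Mul(-344, Add(-2055, Mul(-6, -12))), -4445) = Add(Mul(-344, Add(-2055, 72)), -4445) = Add(Mul(-344, -1983), -4445) = Add(682152, -4445) = 677707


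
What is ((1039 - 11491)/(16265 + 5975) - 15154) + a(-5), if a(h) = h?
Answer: -84286653/5560 ≈ -15159.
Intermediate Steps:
((1039 - 11491)/(16265 + 5975) - 15154) + a(-5) = ((1039 - 11491)/(16265 + 5975) - 15154) - 5 = (-10452/22240 - 15154) - 5 = (-10452*1/22240 - 15154) - 5 = (-2613/5560 - 15154) - 5 = -84258853/5560 - 5 = -84286653/5560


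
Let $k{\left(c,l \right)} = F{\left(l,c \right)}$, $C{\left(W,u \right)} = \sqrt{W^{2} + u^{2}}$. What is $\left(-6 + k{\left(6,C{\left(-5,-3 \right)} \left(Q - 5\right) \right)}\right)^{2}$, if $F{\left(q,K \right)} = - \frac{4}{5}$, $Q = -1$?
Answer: $\frac{1156}{25} \approx 46.24$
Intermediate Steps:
$F{\left(q,K \right)} = - \frac{4}{5}$ ($F{\left(q,K \right)} = \left(-4\right) \frac{1}{5} = - \frac{4}{5}$)
$k{\left(c,l \right)} = - \frac{4}{5}$
$\left(-6 + k{\left(6,C{\left(-5,-3 \right)} \left(Q - 5\right) \right)}\right)^{2} = \left(-6 - \frac{4}{5}\right)^{2} = \left(- \frac{34}{5}\right)^{2} = \frac{1156}{25}$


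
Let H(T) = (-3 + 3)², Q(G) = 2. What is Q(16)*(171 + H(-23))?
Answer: 342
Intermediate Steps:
H(T) = 0 (H(T) = 0² = 0)
Q(16)*(171 + H(-23)) = 2*(171 + 0) = 2*171 = 342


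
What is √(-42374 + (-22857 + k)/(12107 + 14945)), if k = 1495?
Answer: I*√7752581164030/13526 ≈ 205.85*I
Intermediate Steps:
√(-42374 + (-22857 + k)/(12107 + 14945)) = √(-42374 + (-22857 + 1495)/(12107 + 14945)) = √(-42374 - 21362/27052) = √(-42374 - 21362*1/27052) = √(-42374 - 10681/13526) = √(-573161405/13526) = I*√7752581164030/13526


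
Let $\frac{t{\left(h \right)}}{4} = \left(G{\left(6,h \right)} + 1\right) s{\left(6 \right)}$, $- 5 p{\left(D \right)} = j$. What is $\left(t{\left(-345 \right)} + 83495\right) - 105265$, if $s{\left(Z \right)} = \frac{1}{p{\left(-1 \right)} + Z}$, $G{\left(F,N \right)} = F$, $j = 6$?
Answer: $- \frac{130585}{6} \approx -21764.0$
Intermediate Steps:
$p{\left(D \right)} = - \frac{6}{5}$ ($p{\left(D \right)} = \left(- \frac{1}{5}\right) 6 = - \frac{6}{5}$)
$s{\left(Z \right)} = \frac{1}{- \frac{6}{5} + Z}$
$t{\left(h \right)} = \frac{35}{6}$ ($t{\left(h \right)} = 4 \left(6 + 1\right) \frac{5}{-6 + 5 \cdot 6} = 4 \cdot 7 \frac{5}{-6 + 30} = 4 \cdot 7 \cdot \frac{5}{24} = 4 \cdot \frac{35}{24} = \frac{35}{6}$)
$\left(t{\left(-345 \right)} + 83495\right) - 105265 = \left(\frac{35}{6} + 83495\right) - 105265 = \frac{501005}{6} - 105265 = - \frac{130585}{6}$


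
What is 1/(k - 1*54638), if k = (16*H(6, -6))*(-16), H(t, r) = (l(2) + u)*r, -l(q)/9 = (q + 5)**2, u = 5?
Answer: -1/724334 ≈ -1.3806e-6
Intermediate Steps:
l(q) = -9*(5 + q)**2 (l(q) = -9*(q + 5)**2 = -9*(5 + q)**2)
H(t, r) = -436*r (H(t, r) = (-9*(5 + 2)**2 + 5)*r = (-9*7**2 + 5)*r = (-9*49 + 5)*r = (-441 + 5)*r = -436*r)
k = -669696 (k = (16*(-436*(-6)))*(-16) = (16*2616)*(-16) = 41856*(-16) = -669696)
1/(k - 1*54638) = 1/(-669696 - 1*54638) = 1/(-669696 - 54638) = 1/(-724334) = -1/724334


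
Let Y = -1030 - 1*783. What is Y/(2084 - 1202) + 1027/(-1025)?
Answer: -56411/18450 ≈ -3.0575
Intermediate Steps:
Y = -1813 (Y = -1030 - 783 = -1813)
Y/(2084 - 1202) + 1027/(-1025) = -1813/(2084 - 1202) + 1027/(-1025) = -1813/882 + 1027*(-1/1025) = -1813*1/882 - 1027/1025 = -37/18 - 1027/1025 = -56411/18450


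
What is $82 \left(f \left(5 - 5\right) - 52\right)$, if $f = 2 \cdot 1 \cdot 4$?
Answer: $-4264$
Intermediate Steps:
$f = 8$ ($f = 2 \cdot 4 = 8$)
$82 \left(f \left(5 - 5\right) - 52\right) = 82 \left(8 \left(5 - 5\right) - 52\right) = 82 \left(8 \cdot 0 - 52\right) = 82 \left(0 - 52\right) = 82 \left(-52\right) = -4264$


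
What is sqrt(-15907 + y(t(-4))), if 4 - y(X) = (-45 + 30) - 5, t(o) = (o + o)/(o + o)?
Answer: I*sqrt(15883) ≈ 126.03*I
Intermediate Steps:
t(o) = 1 (t(o) = (2*o)/((2*o)) = (2*o)*(1/(2*o)) = 1)
y(X) = 24 (y(X) = 4 - ((-45 + 30) - 5) = 4 - (-15 - 5) = 4 - 1*(-20) = 4 + 20 = 24)
sqrt(-15907 + y(t(-4))) = sqrt(-15907 + 24) = sqrt(-15883) = I*sqrt(15883)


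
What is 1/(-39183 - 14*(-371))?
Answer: -1/33989 ≈ -2.9421e-5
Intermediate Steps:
1/(-39183 - 14*(-371)) = 1/(-39183 + 5194) = 1/(-33989) = -1/33989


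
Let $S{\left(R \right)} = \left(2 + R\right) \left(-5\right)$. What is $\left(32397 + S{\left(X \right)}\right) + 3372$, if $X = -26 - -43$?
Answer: $35674$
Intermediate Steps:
$X = 17$ ($X = -26 + 43 = 17$)
$S{\left(R \right)} = -10 - 5 R$
$\left(32397 + S{\left(X \right)}\right) + 3372 = \left(32397 - 95\right) + 3372 = 32302 + 3372 = 35674$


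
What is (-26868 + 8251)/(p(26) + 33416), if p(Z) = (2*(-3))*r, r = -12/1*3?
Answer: -18617/33632 ≈ -0.55355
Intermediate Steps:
r = -36 (r = -12*3 = -36)
p(Z) = 216 (p(Z) = (2*(-3))*(-36) = -6*(-36) = 216)
(-26868 + 8251)/(p(26) + 33416) = (-26868 + 8251)/(216 + 33416) = -18617/33632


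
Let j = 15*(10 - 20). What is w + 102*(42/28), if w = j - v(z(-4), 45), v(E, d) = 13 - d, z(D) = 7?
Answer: 35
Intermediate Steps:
j = -150 (j = 15*(-10) = -150)
w = -118 (w = -150 - (13 - 1*45) = -150 - (13 - 45) = -150 - 1*(-32) = -150 + 32 = -118)
w + 102*(42/28) = -118 + 102*(42/28) = -118 + 102*(42*(1/28)) = -118 + 102*(3/2) = -118 + 153 = 35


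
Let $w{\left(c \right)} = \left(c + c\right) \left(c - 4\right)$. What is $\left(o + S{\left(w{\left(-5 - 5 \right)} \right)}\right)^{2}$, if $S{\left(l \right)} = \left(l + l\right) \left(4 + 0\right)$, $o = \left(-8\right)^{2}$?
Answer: $5308416$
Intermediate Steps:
$o = 64$
$w{\left(c \right)} = 2 c \left(-4 + c\right)$
$S{\left(l \right)} = 8 l$ ($S{\left(l \right)} = 2 l 4 = 8 l$)
$\left(o + S{\left(w{\left(-5 - 5 \right)} \right)}\right)^{2} = \left(64 + 8 \cdot 2 \left(-5 - 5\right) \left(-4 - 10\right)\right)^{2} = \left(64 + 8 \cdot 2 \left(-10\right) \left(-4 - 10\right)\right)^{2} = \left(64 + 8 \cdot 2 \left(-10\right) \left(-14\right)\right)^{2} = \left(64 + 8 \cdot 280\right)^{2} = \left(64 + 2240\right)^{2} = 2304^{2} = 5308416$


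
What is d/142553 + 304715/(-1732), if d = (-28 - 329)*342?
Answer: -43649504203/246901796 ≈ -176.79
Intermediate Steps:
d = -122094 (d = -357*342 = -122094)
d/142553 + 304715/(-1732) = -122094/142553 + 304715/(-1732) = -122094*1/142553 + 304715*(-1/1732) = -122094/142553 - 304715/1732 = -43649504203/246901796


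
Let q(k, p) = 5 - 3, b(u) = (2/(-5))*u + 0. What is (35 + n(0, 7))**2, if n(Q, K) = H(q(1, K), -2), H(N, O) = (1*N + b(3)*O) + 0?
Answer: 38809/25 ≈ 1552.4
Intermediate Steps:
b(u) = -2*u/5 (b(u) = (2*(-1/5))*u + 0 = -2*u/5 + 0 = -2*u/5)
q(k, p) = 2
H(N, O) = N - 6*O/5 (H(N, O) = (1*N + (-2/5*3)*O) + 0 = (N - 6*O/5) + 0 = N - 6*O/5)
n(Q, K) = 22/5 (n(Q, K) = 2 - 6/5*(-2) = 2 + 12/5 = 22/5)
(35 + n(0, 7))**2 = (35 + 22/5)**2 = (197/5)**2 = 38809/25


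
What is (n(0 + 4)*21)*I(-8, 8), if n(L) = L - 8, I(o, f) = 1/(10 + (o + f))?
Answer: -42/5 ≈ -8.4000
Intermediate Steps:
I(o, f) = 1/(10 + f + o) (I(o, f) = 1/(10 + (f + o)) = 1/(10 + f + o))
n(L) = -8 + L
(n(0 + 4)*21)*I(-8, 8) = ((-8 + (0 + 4))*21)/(10 + 8 - 8) = ((-8 + 4)*21)/10 = -4*21*(⅒) = -84*⅒ = -42/5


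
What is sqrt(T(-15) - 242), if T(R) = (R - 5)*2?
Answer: I*sqrt(282) ≈ 16.793*I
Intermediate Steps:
T(R) = -10 + 2*R (T(R) = (-5 + R)*2 = -10 + 2*R)
sqrt(T(-15) - 242) = sqrt((-10 + 2*(-15)) - 242) = sqrt((-10 - 30) - 242) = sqrt(-40 - 242) = sqrt(-282) = I*sqrt(282)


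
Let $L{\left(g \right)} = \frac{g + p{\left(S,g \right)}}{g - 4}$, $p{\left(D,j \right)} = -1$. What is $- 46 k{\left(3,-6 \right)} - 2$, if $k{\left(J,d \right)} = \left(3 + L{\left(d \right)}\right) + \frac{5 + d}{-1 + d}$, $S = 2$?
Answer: $- \frac{6257}{35} \approx -178.77$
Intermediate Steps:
$L{\left(g \right)} = \frac{-1 + g}{-4 + g}$ ($L{\left(g \right)} = \frac{g - 1}{g - 4} = \frac{-1 + g}{-4 + g}$)
$k{\left(J,d \right)} = 3 + \frac{5 + d}{-1 + d} + \frac{-1 + d}{-4 + d}$ ($k{\left(J,d \right)} = \left(3 + \frac{-1 + d}{-4 + d}\right) + \frac{5 + d}{-1 + d} = 3 + \frac{5 + d}{-1 + d} + \frac{-1 + d}{-4 + d}$)
$- 46 k{\left(3,-6 \right)} - 2 = - 46 \frac{-7 - -96 + 5 \left(-6\right)^{2}}{4 + \left(-6\right)^{2} - -30} - 2 = - 46 \frac{-7 + 96 + 5 \cdot 36}{4 + 36 + 30} - 2 = - 46 \frac{-7 + 96 + 180}{70} - 2 = - 46 \cdot \frac{1}{70} \cdot 269 - 2 = \left(-46\right) \frac{269}{70} - 2 = - \frac{6187}{35} - 2 = - \frac{6257}{35}$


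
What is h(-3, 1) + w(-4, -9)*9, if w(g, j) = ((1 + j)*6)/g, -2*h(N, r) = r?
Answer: 215/2 ≈ 107.50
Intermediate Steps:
h(N, r) = -r/2
w(g, j) = (6 + 6*j)/g
h(-3, 1) + w(-4, -9)*9 = -½*1 + (6*(1 - 9)/(-4))*9 = -½ + (6*(-¼)*(-8))*9 = -½ + 12*9 = -½ + 108 = 215/2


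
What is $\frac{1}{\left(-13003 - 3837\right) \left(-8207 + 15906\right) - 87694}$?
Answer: $- \frac{1}{129738854} \approx -7.7078 \cdot 10^{-9}$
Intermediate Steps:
$\frac{1}{\left(-13003 - 3837\right) \left(-8207 + 15906\right) - 87694} = \frac{1}{\left(-16840\right) 7699 - 87694} = \frac{1}{-129651160 - 87694} = \frac{1}{-129738854} = - \frac{1}{129738854}$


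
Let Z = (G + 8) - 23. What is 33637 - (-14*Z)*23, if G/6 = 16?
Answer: 59719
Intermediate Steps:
G = 96 (G = 6*16 = 96)
Z = 81 (Z = (96 + 8) - 23 = 104 - 23 = 81)
33637 - (-14*Z)*23 = 33637 - (-14*81)*23 = 33637 - (-1134)*23 = 33637 - 1*(-26082) = 33637 + 26082 = 59719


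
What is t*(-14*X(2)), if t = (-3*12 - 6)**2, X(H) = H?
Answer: -49392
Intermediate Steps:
t = 1764 (t = (-36 - 6)**2 = (-42)**2 = 1764)
t*(-14*X(2)) = 1764*(-14*2) = 1764*(-28) = -49392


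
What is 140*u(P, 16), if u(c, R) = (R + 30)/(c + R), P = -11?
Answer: 1288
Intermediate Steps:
u(c, R) = (30 + R)/(R + c)
140*u(P, 16) = 140*((30 + 16)/(16 - 11)) = 140*(46/5) = 1288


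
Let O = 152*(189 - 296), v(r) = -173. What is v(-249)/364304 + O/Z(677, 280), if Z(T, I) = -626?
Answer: 2962465979/114027152 ≈ 25.980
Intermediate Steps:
O = -16264 (O = 152*(-107) = -16264)
v(-249)/364304 + O/Z(677, 280) = -173/364304 - 16264/(-626) = -173*1/364304 - 16264*(-1/626) = -173/364304 + 8132/313 = 2962465979/114027152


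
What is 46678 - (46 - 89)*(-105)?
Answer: 42163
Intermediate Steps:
46678 - (46 - 89)*(-105) = 46678 - (-43)*(-105) = 46678 - 1*4515 = 46678 - 4515 = 42163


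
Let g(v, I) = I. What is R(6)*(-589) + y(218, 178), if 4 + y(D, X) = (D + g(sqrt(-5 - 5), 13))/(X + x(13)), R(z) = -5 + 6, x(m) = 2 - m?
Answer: -98800/167 ≈ -591.62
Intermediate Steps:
R(z) = 1
y(D, X) = -4 + (13 + D)/(-11 + X) (y(D, X) = -4 + (D + 13)/(X + (2 - 1*13)) = -4 + (13 + D)/(X + (2 - 13)) = -4 + (13 + D)/(X - 11) = -4 + (13 + D)/(-11 + X))
R(6)*(-589) + y(218, 178) = 1*(-589) + (57 + 218 - 4*178)/(-11 + 178) = -589 + (57 + 218 - 712)/167 = -589 + (1/167)*(-437) = -589 - 437/167 = -98800/167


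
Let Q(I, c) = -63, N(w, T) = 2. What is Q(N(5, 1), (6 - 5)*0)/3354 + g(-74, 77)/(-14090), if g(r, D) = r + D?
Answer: -74811/3938155 ≈ -0.018996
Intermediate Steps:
g(r, D) = D + r
Q(N(5, 1), (6 - 5)*0)/3354 + g(-74, 77)/(-14090) = -63/3354 + (77 - 74)/(-14090) = -63*1/3354 + 3*(-1/14090) = -21/1118 - 3/14090 = -74811/3938155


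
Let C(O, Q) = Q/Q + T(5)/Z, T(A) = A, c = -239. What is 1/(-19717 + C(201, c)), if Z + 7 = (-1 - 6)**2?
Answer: -42/828067 ≈ -5.0721e-5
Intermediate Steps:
Z = 42 (Z = -7 + (-1 - 6)**2 = -7 + (-7)**2 = -7 + 49 = 42)
C(O, Q) = 47/42 (C(O, Q) = Q/Q + 5/42 = 1 + 5*(1/42) = 1 + 5/42 = 47/42)
1/(-19717 + C(201, c)) = 1/(-19717 + 47/42) = 1/(-828067/42) = -42/828067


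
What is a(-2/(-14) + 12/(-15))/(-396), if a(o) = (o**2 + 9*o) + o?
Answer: 2507/161700 ≈ 0.015504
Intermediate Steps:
a(o) = o**2 + 10*o
a(-2/(-14) + 12/(-15))/(-396) = ((-2/(-14) + 12/(-15))*(10 + (-2/(-14) + 12/(-15))))/(-396) = ((-2*(-1/14) + 12*(-1/15))*(10 + (-2*(-1/14) + 12*(-1/15))))*(-1/396) = ((1/7 - 4/5)*(10 + (1/7 - 4/5)))*(-1/396) = -23*(10 - 23/35)/35*(-1/396) = -23/35*327/35*(-1/396) = -7521/1225*(-1/396) = 2507/161700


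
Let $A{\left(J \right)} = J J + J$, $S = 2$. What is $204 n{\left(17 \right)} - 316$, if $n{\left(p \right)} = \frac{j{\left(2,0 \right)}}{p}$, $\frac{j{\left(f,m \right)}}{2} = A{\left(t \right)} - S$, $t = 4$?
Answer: $116$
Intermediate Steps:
$A{\left(J \right)} = J + J^{2}$ ($A{\left(J \right)} = J^{2} + J = J + J^{2}$)
$j{\left(f,m \right)} = 36$ ($j{\left(f,m \right)} = 2 \left(4 \left(1 + 4\right) - 2\right) = 2 \left(4 \cdot 5 - 2\right) = 2 \left(20 - 2\right) = 2 \cdot 18 = 36$)
$n{\left(p \right)} = \frac{36}{p}$
$204 n{\left(17 \right)} - 316 = 204 \cdot \frac{36}{17} - 316 = 432 - 316 = 116$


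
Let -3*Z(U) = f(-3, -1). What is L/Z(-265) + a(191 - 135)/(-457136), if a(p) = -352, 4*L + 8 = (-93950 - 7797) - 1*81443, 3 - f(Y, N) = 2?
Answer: 7851225131/57142 ≈ 1.3740e+5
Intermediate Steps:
f(Y, N) = 1 (f(Y, N) = 3 - 1*2 = 3 - 2 = 1)
Z(U) = -⅓ (Z(U) = -⅓*1 = -⅓)
L = -91599/2 (L = -2 + ((-93950 - 7797) - 1*81443)/4 = -2 + (-101747 - 81443)/4 = -2 + (¼)*(-183190) = -2 - 91595/2 = -91599/2 ≈ -45800.)
L/Z(-265) + a(191 - 135)/(-457136) = -91599/(2*(-⅓)) - 352/(-457136) = -91599/2*(-3) - 352*(-1/457136) = 274797/2 + 22/28571 = 7851225131/57142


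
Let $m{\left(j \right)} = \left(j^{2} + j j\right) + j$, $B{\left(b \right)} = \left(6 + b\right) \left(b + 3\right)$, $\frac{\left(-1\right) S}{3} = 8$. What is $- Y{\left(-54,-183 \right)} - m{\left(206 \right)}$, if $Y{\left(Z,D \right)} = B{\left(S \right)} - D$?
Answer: $-85639$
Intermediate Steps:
$S = -24$ ($S = \left(-3\right) 8 = -24$)
$B{\left(b \right)} = \left(3 + b\right) \left(6 + b\right)$ ($B{\left(b \right)} = \left(6 + b\right) \left(3 + b\right) = \left(3 + b\right) \left(6 + b\right)$)
$m{\left(j \right)} = j + 2 j^{2}$ ($m{\left(j \right)} = \left(j^{2} + j^{2}\right) + j = 2 j^{2} + j = j + 2 j^{2}$)
$Y{\left(Z,D \right)} = 378 - D$ ($Y{\left(Z,D \right)} = \left(18 + \left(-24\right)^{2} + 9 \left(-24\right)\right) - D = \left(18 + 576 - 216\right) - D = 378 - D$)
$- Y{\left(-54,-183 \right)} - m{\left(206 \right)} = - (378 - -183) - 206 \left(1 + 2 \cdot 206\right) = - (378 + 183) - 206 \left(1 + 412\right) = \left(-1\right) 561 - 206 \cdot 413 = -561 - 85078 = -85639$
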